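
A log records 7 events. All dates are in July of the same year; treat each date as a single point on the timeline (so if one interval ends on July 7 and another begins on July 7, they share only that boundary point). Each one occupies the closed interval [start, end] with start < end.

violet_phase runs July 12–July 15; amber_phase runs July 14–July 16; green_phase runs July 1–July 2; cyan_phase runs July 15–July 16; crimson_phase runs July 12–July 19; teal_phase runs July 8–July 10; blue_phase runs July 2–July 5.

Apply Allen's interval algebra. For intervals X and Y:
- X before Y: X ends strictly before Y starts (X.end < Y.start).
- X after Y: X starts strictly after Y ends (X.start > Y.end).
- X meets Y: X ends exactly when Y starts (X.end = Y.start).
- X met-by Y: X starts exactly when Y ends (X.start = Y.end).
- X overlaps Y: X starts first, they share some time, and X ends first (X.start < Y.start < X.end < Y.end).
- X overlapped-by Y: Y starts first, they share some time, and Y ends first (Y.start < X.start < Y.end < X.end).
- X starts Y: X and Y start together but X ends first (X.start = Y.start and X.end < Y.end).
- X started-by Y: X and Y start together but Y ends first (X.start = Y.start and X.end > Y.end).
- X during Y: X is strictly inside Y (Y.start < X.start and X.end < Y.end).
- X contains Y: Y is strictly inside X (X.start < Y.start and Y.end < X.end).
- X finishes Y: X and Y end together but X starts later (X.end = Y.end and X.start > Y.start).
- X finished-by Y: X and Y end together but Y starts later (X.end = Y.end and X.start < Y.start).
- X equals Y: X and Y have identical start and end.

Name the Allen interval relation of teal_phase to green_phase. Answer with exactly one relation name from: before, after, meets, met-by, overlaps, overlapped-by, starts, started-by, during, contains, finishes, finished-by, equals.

after

teal_phase = [July 8, July 10]; green_phase = [July 1, July 2].
Compare endpoints: teal_phase.start > green_phase.start, teal_phase.start > green_phase.end, teal_phase.end > green_phase.start, teal_phase.end > green_phase.end.
That pattern is 'after'.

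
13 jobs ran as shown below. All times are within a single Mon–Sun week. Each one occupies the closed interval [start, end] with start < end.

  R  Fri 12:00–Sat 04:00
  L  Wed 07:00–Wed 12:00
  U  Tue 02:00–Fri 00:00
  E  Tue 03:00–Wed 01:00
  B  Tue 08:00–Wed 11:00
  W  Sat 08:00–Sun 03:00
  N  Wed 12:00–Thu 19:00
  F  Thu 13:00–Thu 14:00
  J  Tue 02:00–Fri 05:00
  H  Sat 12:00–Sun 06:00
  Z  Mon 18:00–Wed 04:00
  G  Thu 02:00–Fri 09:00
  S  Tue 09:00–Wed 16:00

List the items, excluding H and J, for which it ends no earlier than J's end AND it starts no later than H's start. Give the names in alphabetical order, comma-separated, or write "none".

Conditions: its end is no earlier than J's end (X.end >= Fri 05:00) AND its start is no later than H's start (X.start <= Sat 12:00).
B: end Wed 11:00 >= Fri 05:00? ✗; start Tue 08:00 <= Sat 12:00? ✓ → no.
E: end Wed 01:00 >= Fri 05:00? ✗; start Tue 03:00 <= Sat 12:00? ✓ → no.
F: end Thu 14:00 >= Fri 05:00? ✗; start Thu 13:00 <= Sat 12:00? ✓ → no.
G: end Fri 09:00 >= Fri 05:00? ✓; start Thu 02:00 <= Sat 12:00? ✓ → yes.
L: end Wed 12:00 >= Fri 05:00? ✗; start Wed 07:00 <= Sat 12:00? ✓ → no.
N: end Thu 19:00 >= Fri 05:00? ✗; start Wed 12:00 <= Sat 12:00? ✓ → no.
R: end Sat 04:00 >= Fri 05:00? ✓; start Fri 12:00 <= Sat 12:00? ✓ → yes.
S: end Wed 16:00 >= Fri 05:00? ✗; start Tue 09:00 <= Sat 12:00? ✓ → no.
U: end Fri 00:00 >= Fri 05:00? ✗; start Tue 02:00 <= Sat 12:00? ✓ → no.
W: end Sun 03:00 >= Fri 05:00? ✓; start Sat 08:00 <= Sat 12:00? ✓ → yes.
Z: end Wed 04:00 >= Fri 05:00? ✗; start Mon 18:00 <= Sat 12:00? ✓ → no.
Result: G, R, W.

G, R, W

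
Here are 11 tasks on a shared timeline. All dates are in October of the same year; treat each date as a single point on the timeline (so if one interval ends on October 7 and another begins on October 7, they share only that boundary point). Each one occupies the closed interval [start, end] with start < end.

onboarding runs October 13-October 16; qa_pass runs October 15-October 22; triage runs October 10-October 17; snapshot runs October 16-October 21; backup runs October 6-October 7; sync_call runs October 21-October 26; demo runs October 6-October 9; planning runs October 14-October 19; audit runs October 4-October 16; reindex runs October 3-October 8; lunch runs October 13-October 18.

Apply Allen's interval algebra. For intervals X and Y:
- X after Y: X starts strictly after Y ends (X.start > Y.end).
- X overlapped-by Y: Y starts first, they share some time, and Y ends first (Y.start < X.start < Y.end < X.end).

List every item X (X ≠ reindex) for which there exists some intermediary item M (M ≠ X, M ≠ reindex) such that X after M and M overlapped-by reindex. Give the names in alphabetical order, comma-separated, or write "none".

lunch, onboarding, planning, qa_pass, snapshot, sync_call, triage

Target reindex = [October 3, October 8].
Intermediaries M with M overlapped-by reindex: audit, demo.
Via audit — items with X after audit: sync_call.
Via demo — items with X after demo: lunch, onboarding, planning, qa_pass, snapshot, sync_call, triage.
Union: lunch, onboarding, planning, qa_pass, snapshot, sync_call, triage.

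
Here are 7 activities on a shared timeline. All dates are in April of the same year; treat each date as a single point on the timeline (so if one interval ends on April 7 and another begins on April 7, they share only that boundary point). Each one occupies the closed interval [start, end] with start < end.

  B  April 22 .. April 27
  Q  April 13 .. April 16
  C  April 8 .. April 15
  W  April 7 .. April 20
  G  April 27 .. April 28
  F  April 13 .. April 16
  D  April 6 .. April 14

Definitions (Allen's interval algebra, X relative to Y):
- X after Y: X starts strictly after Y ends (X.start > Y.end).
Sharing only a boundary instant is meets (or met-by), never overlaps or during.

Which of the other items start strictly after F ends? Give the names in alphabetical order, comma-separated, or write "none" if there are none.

Target F = [April 13, April 16].
B [April 22, April 27] → after → yes.
C [April 8, April 15] → overlaps → no.
D [April 6, April 14] → overlaps → no.
G [April 27, April 28] → after → yes.
Q [April 13, April 16] → equals → no.
W [April 7, April 20] → contains → no.
Result: B, G.

B, G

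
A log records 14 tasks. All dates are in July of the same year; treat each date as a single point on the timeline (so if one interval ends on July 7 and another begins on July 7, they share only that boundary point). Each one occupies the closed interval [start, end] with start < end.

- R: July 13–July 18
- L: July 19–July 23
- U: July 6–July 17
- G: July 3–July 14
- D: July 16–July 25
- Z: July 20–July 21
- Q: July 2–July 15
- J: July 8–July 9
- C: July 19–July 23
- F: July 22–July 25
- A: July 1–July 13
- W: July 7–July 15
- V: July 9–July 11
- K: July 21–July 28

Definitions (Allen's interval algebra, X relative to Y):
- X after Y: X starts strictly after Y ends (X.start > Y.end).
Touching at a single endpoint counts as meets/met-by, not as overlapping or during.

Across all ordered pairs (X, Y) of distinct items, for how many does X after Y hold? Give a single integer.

49

Checking all 182 ordered pairs for relation 'after'; matching pairs in alphabetical order:
(C, A): C after A ✓
(C, G): C after G ✓
(C, J): C after J ✓
(C, Q): C after Q ✓
(C, R): C after R ✓
(C, U): C after U ✓
(C, V): C after V ✓
(C, W): C after W ✓
(D, A): D after A ✓
(D, G): D after G ✓
(D, J): D after J ✓
(D, Q): D after Q ✓
(D, V): D after V ✓
(D, W): D after W ✓
(F, A): F after A ✓
(F, G): F after G ✓
(F, J): F after J ✓
(F, Q): F after Q ✓
(F, R): F after R ✓
(F, U): F after U ✓
(F, V): F after V ✓
(F, W): F after W ✓
(F, Z): F after Z ✓
(K, A): K after A ✓
... plus 25 further pairs not listed.
Count: 49.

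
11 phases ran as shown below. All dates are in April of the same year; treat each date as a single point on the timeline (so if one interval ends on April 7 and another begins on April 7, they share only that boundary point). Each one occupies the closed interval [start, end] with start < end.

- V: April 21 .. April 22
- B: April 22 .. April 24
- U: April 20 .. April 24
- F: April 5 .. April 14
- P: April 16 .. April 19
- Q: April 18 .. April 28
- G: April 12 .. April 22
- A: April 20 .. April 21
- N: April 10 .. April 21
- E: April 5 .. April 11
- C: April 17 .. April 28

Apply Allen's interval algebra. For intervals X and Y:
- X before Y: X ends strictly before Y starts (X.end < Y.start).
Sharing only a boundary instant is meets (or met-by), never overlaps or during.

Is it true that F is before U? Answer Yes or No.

Yes

F = [April 5, April 14], U = [April 20, April 24].
Actual relation of F to U: before.
Asked whether 'before' holds → Yes.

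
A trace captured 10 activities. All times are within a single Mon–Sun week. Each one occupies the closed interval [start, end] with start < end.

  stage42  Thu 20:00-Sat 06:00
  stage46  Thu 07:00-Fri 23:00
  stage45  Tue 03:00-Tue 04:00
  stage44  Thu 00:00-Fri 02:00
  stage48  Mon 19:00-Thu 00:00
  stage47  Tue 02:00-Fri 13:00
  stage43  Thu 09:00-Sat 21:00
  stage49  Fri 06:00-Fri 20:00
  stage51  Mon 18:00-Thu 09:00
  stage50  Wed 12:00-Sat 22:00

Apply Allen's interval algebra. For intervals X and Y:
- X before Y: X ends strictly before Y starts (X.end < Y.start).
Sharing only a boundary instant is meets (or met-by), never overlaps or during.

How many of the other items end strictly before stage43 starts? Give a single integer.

2

Target stage43 = [Thu 09:00, Sat 21:00].
stage42 [Thu 20:00, Sat 06:00] → during → no.
stage44 [Thu 00:00, Fri 02:00] → overlaps → no.
stage45 [Tue 03:00, Tue 04:00] → before → counts.
stage46 [Thu 07:00, Fri 23:00] → overlaps → no.
stage47 [Tue 02:00, Fri 13:00] → overlaps → no.
stage48 [Mon 19:00, Thu 00:00] → before → counts.
stage49 [Fri 06:00, Fri 20:00] → during → no.
stage50 [Wed 12:00, Sat 22:00] → contains → no.
stage51 [Mon 18:00, Thu 09:00] → meets → no.
Total: 2.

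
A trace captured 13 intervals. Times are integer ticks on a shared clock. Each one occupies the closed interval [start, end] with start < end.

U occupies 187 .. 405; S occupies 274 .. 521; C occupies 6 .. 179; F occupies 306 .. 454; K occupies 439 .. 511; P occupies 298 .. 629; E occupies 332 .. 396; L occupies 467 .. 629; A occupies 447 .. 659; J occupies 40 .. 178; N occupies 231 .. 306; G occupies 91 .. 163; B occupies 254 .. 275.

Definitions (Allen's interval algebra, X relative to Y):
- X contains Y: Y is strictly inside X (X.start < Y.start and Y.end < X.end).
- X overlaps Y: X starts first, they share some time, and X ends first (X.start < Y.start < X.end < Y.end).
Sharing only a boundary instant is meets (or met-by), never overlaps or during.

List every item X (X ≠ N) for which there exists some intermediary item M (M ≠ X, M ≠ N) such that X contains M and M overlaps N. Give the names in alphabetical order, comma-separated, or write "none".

Target N = [231, 306].
Intermediaries M with M overlaps N: none.
Union: none.

none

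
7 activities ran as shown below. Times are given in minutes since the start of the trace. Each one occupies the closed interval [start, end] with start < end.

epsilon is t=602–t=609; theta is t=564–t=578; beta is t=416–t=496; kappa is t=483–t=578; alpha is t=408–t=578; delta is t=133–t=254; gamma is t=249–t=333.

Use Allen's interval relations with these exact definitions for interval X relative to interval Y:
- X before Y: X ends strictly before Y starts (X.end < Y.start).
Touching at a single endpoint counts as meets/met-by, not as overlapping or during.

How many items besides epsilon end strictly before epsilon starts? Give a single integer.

6

Target epsilon = [t=602, t=609].
alpha [t=408, t=578] → before → counts.
beta [t=416, t=496] → before → counts.
delta [t=133, t=254] → before → counts.
gamma [t=249, t=333] → before → counts.
kappa [t=483, t=578] → before → counts.
theta [t=564, t=578] → before → counts.
Total: 6.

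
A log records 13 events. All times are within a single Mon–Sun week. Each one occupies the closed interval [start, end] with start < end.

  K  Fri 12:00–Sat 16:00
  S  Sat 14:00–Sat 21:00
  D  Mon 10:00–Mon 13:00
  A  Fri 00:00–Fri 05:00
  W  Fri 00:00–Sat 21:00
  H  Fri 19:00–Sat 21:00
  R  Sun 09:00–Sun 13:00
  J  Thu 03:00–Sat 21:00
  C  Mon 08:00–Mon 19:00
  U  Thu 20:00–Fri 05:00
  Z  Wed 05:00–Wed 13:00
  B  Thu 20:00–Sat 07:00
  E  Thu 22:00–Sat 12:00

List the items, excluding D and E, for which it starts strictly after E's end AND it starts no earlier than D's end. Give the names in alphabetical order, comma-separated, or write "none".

Conditions: its start is strictly after E's end (X.start > Sat 12:00) AND its start is no earlier than D's end (X.start >= Mon 13:00).
A: start Fri 00:00 > Sat 12:00? ✗; start Fri 00:00 >= Mon 13:00? ✓ → no.
B: start Thu 20:00 > Sat 12:00? ✗; start Thu 20:00 >= Mon 13:00? ✓ → no.
C: start Mon 08:00 > Sat 12:00? ✗; start Mon 08:00 >= Mon 13:00? ✗ → no.
H: start Fri 19:00 > Sat 12:00? ✗; start Fri 19:00 >= Mon 13:00? ✓ → no.
J: start Thu 03:00 > Sat 12:00? ✗; start Thu 03:00 >= Mon 13:00? ✓ → no.
K: start Fri 12:00 > Sat 12:00? ✗; start Fri 12:00 >= Mon 13:00? ✓ → no.
R: start Sun 09:00 > Sat 12:00? ✓; start Sun 09:00 >= Mon 13:00? ✓ → yes.
S: start Sat 14:00 > Sat 12:00? ✓; start Sat 14:00 >= Mon 13:00? ✓ → yes.
U: start Thu 20:00 > Sat 12:00? ✗; start Thu 20:00 >= Mon 13:00? ✓ → no.
W: start Fri 00:00 > Sat 12:00? ✗; start Fri 00:00 >= Mon 13:00? ✓ → no.
Z: start Wed 05:00 > Sat 12:00? ✗; start Wed 05:00 >= Mon 13:00? ✓ → no.
Result: R, S.

R, S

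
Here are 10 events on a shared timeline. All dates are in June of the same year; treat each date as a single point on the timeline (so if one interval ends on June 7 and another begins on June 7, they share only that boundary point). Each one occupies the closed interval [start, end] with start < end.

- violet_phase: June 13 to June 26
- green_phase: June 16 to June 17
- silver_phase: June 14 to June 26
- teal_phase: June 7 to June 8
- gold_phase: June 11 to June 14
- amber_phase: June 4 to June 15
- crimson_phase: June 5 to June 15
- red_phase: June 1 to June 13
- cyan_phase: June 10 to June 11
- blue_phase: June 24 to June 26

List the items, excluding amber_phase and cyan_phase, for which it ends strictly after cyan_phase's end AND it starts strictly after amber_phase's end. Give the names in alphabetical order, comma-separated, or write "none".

Conditions: its end is strictly after cyan_phase's end (X.end > June 11) AND its start is strictly after amber_phase's end (X.start > June 15).
blue_phase: end June 26 > June 11? ✓; start June 24 > June 15? ✓ → yes.
crimson_phase: end June 15 > June 11? ✓; start June 5 > June 15? ✗ → no.
gold_phase: end June 14 > June 11? ✓; start June 11 > June 15? ✗ → no.
green_phase: end June 17 > June 11? ✓; start June 16 > June 15? ✓ → yes.
red_phase: end June 13 > June 11? ✓; start June 1 > June 15? ✗ → no.
silver_phase: end June 26 > June 11? ✓; start June 14 > June 15? ✗ → no.
teal_phase: end June 8 > June 11? ✗; start June 7 > June 15? ✗ → no.
violet_phase: end June 26 > June 11? ✓; start June 13 > June 15? ✗ → no.
Result: blue_phase, green_phase.

blue_phase, green_phase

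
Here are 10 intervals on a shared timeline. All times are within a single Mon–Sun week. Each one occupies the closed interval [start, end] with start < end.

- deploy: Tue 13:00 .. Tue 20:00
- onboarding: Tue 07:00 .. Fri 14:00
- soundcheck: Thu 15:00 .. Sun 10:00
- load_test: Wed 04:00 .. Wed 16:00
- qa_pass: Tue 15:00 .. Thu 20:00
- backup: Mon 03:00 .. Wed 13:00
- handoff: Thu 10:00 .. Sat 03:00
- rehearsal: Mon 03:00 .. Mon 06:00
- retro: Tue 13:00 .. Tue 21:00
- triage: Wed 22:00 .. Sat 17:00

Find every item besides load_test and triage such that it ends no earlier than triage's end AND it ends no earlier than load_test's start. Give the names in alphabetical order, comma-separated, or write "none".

Conditions: its end is no earlier than triage's end (X.end >= Sat 17:00) AND its end is no earlier than load_test's start (X.end >= Wed 04:00).
backup: end Wed 13:00 >= Sat 17:00? ✗; end Wed 13:00 >= Wed 04:00? ✓ → no.
deploy: end Tue 20:00 >= Sat 17:00? ✗; end Tue 20:00 >= Wed 04:00? ✗ → no.
handoff: end Sat 03:00 >= Sat 17:00? ✗; end Sat 03:00 >= Wed 04:00? ✓ → no.
onboarding: end Fri 14:00 >= Sat 17:00? ✗; end Fri 14:00 >= Wed 04:00? ✓ → no.
qa_pass: end Thu 20:00 >= Sat 17:00? ✗; end Thu 20:00 >= Wed 04:00? ✓ → no.
rehearsal: end Mon 06:00 >= Sat 17:00? ✗; end Mon 06:00 >= Wed 04:00? ✗ → no.
retro: end Tue 21:00 >= Sat 17:00? ✗; end Tue 21:00 >= Wed 04:00? ✗ → no.
soundcheck: end Sun 10:00 >= Sat 17:00? ✓; end Sun 10:00 >= Wed 04:00? ✓ → yes.
Result: soundcheck.

soundcheck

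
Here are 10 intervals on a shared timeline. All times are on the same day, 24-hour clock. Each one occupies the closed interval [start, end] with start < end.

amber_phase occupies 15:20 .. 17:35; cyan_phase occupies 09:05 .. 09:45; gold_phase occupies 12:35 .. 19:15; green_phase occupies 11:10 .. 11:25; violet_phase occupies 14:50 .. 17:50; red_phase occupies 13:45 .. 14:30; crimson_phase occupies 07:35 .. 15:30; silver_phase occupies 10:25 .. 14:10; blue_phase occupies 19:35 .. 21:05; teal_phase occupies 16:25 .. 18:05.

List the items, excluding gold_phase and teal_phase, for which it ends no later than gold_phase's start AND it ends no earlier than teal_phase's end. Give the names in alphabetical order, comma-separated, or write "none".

Conditions: its end is no later than gold_phase's start (X.end <= 12:35) AND its end is no earlier than teal_phase's end (X.end >= 18:05).
amber_phase: end 17:35 <= 12:35? ✗; end 17:35 >= 18:05? ✗ → no.
blue_phase: end 21:05 <= 12:35? ✗; end 21:05 >= 18:05? ✓ → no.
crimson_phase: end 15:30 <= 12:35? ✗; end 15:30 >= 18:05? ✗ → no.
cyan_phase: end 09:45 <= 12:35? ✓; end 09:45 >= 18:05? ✗ → no.
green_phase: end 11:25 <= 12:35? ✓; end 11:25 >= 18:05? ✗ → no.
red_phase: end 14:30 <= 12:35? ✗; end 14:30 >= 18:05? ✗ → no.
silver_phase: end 14:10 <= 12:35? ✗; end 14:10 >= 18:05? ✗ → no.
violet_phase: end 17:50 <= 12:35? ✗; end 17:50 >= 18:05? ✗ → no.
Result: none.

none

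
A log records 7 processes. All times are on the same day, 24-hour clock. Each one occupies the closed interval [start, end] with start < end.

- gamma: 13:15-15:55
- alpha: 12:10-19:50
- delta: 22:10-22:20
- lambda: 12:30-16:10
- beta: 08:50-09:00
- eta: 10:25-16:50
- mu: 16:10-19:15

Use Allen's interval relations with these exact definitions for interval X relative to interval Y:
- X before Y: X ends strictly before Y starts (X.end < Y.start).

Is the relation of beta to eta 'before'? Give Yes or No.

beta = [08:50, 09:00], eta = [10:25, 16:50].
Actual relation of beta to eta: before.
Asked whether 'before' holds → Yes.

Yes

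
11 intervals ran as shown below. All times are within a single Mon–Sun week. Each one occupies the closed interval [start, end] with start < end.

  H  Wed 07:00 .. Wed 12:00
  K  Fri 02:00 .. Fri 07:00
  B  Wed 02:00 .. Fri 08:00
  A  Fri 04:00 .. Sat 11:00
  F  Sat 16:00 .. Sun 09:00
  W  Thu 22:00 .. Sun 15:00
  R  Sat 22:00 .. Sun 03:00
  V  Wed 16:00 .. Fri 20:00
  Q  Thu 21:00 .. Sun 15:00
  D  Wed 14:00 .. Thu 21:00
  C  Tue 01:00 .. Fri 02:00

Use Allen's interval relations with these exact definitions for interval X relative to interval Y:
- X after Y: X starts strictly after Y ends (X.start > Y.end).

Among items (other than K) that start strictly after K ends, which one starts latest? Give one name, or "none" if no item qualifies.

R

Target K = [Fri 02:00, Fri 07:00].
A [Fri 04:00, Sat 11:00] → overlapped-by → excluded.
B [Wed 02:00, Fri 08:00] → contains → excluded.
C [Tue 01:00, Fri 02:00] → meets → excluded.
D [Wed 14:00, Thu 21:00] → before → excluded.
F [Sat 16:00, Sun 09:00] → after → candidate.
H [Wed 07:00, Wed 12:00] → before → excluded.
Q [Thu 21:00, Sun 15:00] → contains → excluded.
R [Sat 22:00, Sun 03:00] → after → candidate.
V [Wed 16:00, Fri 20:00] → contains → excluded.
W [Thu 22:00, Sun 15:00] → contains → excluded.
Among candidates, latest start is Sat 22:00 → R.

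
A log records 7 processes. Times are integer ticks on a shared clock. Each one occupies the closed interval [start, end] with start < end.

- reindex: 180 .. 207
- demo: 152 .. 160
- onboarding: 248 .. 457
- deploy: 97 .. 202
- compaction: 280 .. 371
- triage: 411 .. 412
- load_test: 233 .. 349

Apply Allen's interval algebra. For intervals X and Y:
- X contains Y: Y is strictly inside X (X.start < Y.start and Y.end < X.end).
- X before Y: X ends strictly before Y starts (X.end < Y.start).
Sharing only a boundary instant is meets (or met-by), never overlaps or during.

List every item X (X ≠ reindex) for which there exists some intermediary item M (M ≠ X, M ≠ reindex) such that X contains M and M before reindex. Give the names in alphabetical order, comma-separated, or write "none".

Target reindex = [180, 207].
Intermediaries M with M before reindex: demo.
Via demo — items with X contains demo: deploy.
Union: deploy.

deploy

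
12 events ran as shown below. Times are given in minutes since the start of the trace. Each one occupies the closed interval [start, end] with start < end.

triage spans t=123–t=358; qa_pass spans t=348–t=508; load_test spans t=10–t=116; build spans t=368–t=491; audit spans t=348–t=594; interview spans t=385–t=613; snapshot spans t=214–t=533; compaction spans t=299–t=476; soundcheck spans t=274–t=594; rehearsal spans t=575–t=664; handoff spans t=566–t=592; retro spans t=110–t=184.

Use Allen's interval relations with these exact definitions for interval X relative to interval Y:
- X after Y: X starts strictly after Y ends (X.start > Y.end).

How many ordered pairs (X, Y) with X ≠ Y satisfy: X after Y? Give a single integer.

Checking all 132 ordered pairs for relation 'after'; matching pairs in alphabetical order:
(audit, load_test): audit after load_test ✓
(audit, retro): audit after retro ✓
(build, load_test): build after load_test ✓
(build, retro): build after retro ✓
(build, triage): build after triage ✓
(compaction, load_test): compaction after load_test ✓
(compaction, retro): compaction after retro ✓
(handoff, build): handoff after build ✓
(handoff, compaction): handoff after compaction ✓
(handoff, load_test): handoff after load_test ✓
(handoff, qa_pass): handoff after qa_pass ✓
(handoff, retro): handoff after retro ✓
(handoff, snapshot): handoff after snapshot ✓
(handoff, triage): handoff after triage ✓
(interview, load_test): interview after load_test ✓
(interview, retro): interview after retro ✓
(interview, triage): interview after triage ✓
(qa_pass, load_test): qa_pass after load_test ✓
(qa_pass, retro): qa_pass after retro ✓
(rehearsal, build): rehearsal after build ✓
(rehearsal, compaction): rehearsal after compaction ✓
(rehearsal, load_test): rehearsal after load_test ✓
(rehearsal, qa_pass): rehearsal after qa_pass ✓
(rehearsal, retro): rehearsal after retro ✓
... plus 7 further pairs not listed.
Count: 31.

31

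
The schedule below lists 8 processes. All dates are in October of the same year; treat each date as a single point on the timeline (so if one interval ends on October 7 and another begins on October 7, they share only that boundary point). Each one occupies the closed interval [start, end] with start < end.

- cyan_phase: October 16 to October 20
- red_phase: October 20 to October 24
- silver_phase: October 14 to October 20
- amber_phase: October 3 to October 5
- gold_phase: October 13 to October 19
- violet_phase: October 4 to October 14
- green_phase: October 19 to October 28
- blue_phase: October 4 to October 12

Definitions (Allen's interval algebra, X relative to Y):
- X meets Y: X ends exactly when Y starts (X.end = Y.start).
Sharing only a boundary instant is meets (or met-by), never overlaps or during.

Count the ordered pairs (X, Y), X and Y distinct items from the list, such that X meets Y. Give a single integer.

Checking all 56 ordered pairs for relation 'meets'; matching pairs in alphabetical order:
(cyan_phase, red_phase): cyan_phase meets red_phase ✓
(gold_phase, green_phase): gold_phase meets green_phase ✓
(silver_phase, red_phase): silver_phase meets red_phase ✓
(violet_phase, silver_phase): violet_phase meets silver_phase ✓
Count: 4.

4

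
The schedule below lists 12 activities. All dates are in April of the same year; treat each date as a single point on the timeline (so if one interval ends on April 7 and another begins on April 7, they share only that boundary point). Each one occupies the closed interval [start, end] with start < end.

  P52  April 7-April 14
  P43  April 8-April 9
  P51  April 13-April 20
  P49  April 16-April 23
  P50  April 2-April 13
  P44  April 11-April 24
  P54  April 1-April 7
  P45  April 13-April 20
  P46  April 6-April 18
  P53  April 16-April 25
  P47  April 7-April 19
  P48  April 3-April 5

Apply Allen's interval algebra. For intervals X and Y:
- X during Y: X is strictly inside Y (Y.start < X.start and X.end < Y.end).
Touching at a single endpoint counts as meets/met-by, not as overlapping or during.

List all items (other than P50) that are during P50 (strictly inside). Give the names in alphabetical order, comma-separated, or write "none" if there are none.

P43, P48

Target P50 = [April 2, April 13].
P43 [April 8, April 9] → during → yes.
P44 [April 11, April 24] → overlapped-by → no.
P45 [April 13, April 20] → met-by → no.
P46 [April 6, April 18] → overlapped-by → no.
P47 [April 7, April 19] → overlapped-by → no.
P48 [April 3, April 5] → during → yes.
P49 [April 16, April 23] → after → no.
P51 [April 13, April 20] → met-by → no.
P52 [April 7, April 14] → overlapped-by → no.
P53 [April 16, April 25] → after → no.
P54 [April 1, April 7] → overlaps → no.
Result: P43, P48.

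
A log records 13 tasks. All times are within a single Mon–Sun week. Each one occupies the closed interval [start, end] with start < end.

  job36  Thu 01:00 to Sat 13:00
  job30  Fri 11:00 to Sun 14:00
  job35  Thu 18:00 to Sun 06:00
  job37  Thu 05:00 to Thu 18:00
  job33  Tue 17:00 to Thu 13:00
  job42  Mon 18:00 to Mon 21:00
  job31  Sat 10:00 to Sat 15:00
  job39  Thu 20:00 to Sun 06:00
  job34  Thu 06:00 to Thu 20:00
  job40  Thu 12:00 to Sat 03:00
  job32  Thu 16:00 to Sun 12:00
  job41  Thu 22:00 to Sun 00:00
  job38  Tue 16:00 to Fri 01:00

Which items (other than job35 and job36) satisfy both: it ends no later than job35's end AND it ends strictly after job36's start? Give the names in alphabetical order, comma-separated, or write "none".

Conditions: its end is no later than job35's end (X.end <= Sun 06:00) AND its end is strictly after job36's start (X.end > Thu 01:00).
job30: end Sun 14:00 <= Sun 06:00? ✗; end Sun 14:00 > Thu 01:00? ✓ → no.
job31: end Sat 15:00 <= Sun 06:00? ✓; end Sat 15:00 > Thu 01:00? ✓ → yes.
job32: end Sun 12:00 <= Sun 06:00? ✗; end Sun 12:00 > Thu 01:00? ✓ → no.
job33: end Thu 13:00 <= Sun 06:00? ✓; end Thu 13:00 > Thu 01:00? ✓ → yes.
job34: end Thu 20:00 <= Sun 06:00? ✓; end Thu 20:00 > Thu 01:00? ✓ → yes.
job37: end Thu 18:00 <= Sun 06:00? ✓; end Thu 18:00 > Thu 01:00? ✓ → yes.
job38: end Fri 01:00 <= Sun 06:00? ✓; end Fri 01:00 > Thu 01:00? ✓ → yes.
job39: end Sun 06:00 <= Sun 06:00? ✓; end Sun 06:00 > Thu 01:00? ✓ → yes.
job40: end Sat 03:00 <= Sun 06:00? ✓; end Sat 03:00 > Thu 01:00? ✓ → yes.
job41: end Sun 00:00 <= Sun 06:00? ✓; end Sun 00:00 > Thu 01:00? ✓ → yes.
job42: end Mon 21:00 <= Sun 06:00? ✓; end Mon 21:00 > Thu 01:00? ✗ → no.
Result: job31, job33, job34, job37, job38, job39, job40, job41.

job31, job33, job34, job37, job38, job39, job40, job41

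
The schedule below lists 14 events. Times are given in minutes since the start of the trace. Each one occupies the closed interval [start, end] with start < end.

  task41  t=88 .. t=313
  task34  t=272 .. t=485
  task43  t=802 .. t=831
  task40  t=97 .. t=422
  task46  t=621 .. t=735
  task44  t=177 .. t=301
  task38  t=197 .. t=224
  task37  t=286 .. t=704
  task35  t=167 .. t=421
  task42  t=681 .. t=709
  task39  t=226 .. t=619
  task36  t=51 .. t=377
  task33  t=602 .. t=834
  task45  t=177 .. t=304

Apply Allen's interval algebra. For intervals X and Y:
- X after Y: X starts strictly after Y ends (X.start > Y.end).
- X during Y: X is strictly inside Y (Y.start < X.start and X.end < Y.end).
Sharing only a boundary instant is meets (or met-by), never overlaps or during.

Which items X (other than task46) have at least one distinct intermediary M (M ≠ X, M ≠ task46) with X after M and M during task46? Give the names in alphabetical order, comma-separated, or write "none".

Target task46 = [t=621, t=735].
Intermediaries M with M during task46: task42.
Via task42 — items with X after task42: task43.
Union: task43.

task43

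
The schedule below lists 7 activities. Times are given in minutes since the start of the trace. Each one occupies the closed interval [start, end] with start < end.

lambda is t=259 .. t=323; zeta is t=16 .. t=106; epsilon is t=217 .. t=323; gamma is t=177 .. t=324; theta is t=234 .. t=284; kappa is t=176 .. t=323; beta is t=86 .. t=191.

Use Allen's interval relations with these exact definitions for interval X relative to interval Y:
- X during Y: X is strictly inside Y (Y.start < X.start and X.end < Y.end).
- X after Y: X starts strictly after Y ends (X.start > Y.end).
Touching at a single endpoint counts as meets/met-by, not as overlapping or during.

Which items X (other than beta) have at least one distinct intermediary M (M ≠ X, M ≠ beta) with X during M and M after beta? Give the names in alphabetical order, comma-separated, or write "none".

Target beta = [t=86, t=191].
Intermediaries M with M after beta: epsilon, lambda, theta.
Via epsilon — items with X during epsilon: theta.
Via lambda — items with X during lambda: none.
Via theta — items with X during theta: none.
Union: theta.

theta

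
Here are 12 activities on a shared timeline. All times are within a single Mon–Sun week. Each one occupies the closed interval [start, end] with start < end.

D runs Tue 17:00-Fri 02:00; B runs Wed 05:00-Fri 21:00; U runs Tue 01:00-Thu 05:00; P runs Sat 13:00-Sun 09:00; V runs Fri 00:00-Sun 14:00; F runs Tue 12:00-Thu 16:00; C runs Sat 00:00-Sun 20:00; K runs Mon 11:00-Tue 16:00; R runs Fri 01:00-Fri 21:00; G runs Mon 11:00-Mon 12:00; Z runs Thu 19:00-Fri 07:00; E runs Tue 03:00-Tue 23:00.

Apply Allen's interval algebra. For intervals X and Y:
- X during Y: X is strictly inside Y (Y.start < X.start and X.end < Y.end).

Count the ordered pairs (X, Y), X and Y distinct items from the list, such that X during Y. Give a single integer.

Checking all 132 ordered pairs for relation 'during'; matching pairs in alphabetical order:
(E, U): E during U ✓
(P, C): P during C ✓
(P, V): P during V ✓
(R, V): R during V ✓
(Z, B): Z during B ✓
Count: 5.

5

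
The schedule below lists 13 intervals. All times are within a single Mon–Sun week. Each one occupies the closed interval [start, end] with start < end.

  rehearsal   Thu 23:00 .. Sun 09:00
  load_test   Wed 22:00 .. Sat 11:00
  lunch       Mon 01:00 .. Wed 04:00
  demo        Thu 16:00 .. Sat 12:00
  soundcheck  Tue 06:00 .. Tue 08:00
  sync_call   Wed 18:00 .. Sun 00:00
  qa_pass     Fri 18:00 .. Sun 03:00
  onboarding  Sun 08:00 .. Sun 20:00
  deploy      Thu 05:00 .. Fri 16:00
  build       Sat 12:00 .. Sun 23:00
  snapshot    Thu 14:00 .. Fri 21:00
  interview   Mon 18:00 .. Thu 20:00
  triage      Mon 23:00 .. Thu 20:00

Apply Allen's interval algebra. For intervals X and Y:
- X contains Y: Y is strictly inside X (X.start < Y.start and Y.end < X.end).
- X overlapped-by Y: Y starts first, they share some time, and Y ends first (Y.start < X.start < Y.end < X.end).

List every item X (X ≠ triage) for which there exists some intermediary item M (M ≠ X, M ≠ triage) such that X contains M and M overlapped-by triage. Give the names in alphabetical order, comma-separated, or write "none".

Target triage = [Mon 23:00, Thu 20:00].
Intermediaries M with M overlapped-by triage: demo, deploy, load_test, snapshot, sync_call.
Via demo — items with X contains demo: sync_call.
Via deploy — items with X contains deploy: load_test, sync_call.
Via load_test — items with X contains load_test: sync_call.
Via snapshot — items with X contains snapshot: load_test, sync_call.
Via sync_call — items with X contains sync_call: none.
Union: load_test, sync_call.

load_test, sync_call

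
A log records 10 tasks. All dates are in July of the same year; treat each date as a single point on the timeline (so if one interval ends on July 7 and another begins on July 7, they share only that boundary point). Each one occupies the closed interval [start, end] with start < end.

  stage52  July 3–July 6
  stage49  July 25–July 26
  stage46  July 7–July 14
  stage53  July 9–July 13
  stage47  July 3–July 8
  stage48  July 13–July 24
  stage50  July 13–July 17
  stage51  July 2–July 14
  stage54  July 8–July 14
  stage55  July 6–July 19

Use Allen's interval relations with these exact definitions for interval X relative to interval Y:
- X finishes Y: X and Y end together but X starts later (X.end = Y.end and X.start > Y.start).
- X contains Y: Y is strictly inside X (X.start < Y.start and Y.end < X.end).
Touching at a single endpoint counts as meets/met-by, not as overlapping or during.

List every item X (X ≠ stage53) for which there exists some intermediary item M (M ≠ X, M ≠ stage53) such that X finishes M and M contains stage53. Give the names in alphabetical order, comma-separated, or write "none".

Target stage53 = [July 9, July 13].
Intermediaries M with M contains stage53: stage46, stage51, stage54, stage55.
Via stage46 — items with X finishes stage46: stage54.
Via stage51 — items with X finishes stage51: stage46, stage54.
Via stage54 — items with X finishes stage54: none.
Via stage55 — items with X finishes stage55: none.
Union: stage46, stage54.

stage46, stage54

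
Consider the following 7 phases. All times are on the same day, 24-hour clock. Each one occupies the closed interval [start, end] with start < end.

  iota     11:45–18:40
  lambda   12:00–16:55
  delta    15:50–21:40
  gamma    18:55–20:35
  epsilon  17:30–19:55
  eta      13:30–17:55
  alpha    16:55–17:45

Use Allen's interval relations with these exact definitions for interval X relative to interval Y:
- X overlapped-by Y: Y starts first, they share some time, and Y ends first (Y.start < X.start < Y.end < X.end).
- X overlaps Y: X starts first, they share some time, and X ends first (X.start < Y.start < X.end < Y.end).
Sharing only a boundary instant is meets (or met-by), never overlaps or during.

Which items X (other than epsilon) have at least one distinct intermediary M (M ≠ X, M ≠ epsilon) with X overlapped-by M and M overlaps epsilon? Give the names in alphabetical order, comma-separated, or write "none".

delta

Target epsilon = [17:30, 19:55].
Intermediaries M with M overlaps epsilon: alpha, eta, iota.
Via alpha — items with X overlapped-by alpha: none.
Via eta — items with X overlapped-by eta: delta.
Via iota — items with X overlapped-by iota: delta.
Union: delta.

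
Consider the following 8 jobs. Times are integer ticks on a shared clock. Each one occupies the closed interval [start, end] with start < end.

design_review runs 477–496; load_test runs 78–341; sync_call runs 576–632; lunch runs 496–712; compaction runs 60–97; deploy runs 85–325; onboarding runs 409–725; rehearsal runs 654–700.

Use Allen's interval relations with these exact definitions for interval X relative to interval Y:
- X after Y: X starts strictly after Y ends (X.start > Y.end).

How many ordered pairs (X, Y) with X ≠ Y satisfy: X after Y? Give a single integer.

Checking all 56 ordered pairs for relation 'after'; matching pairs in alphabetical order:
(design_review, compaction): design_review after compaction ✓
(design_review, deploy): design_review after deploy ✓
(design_review, load_test): design_review after load_test ✓
(lunch, compaction): lunch after compaction ✓
(lunch, deploy): lunch after deploy ✓
(lunch, load_test): lunch after load_test ✓
(onboarding, compaction): onboarding after compaction ✓
(onboarding, deploy): onboarding after deploy ✓
(onboarding, load_test): onboarding after load_test ✓
(rehearsal, compaction): rehearsal after compaction ✓
(rehearsal, deploy): rehearsal after deploy ✓
(rehearsal, design_review): rehearsal after design_review ✓
(rehearsal, load_test): rehearsal after load_test ✓
(rehearsal, sync_call): rehearsal after sync_call ✓
(sync_call, compaction): sync_call after compaction ✓
(sync_call, deploy): sync_call after deploy ✓
(sync_call, design_review): sync_call after design_review ✓
(sync_call, load_test): sync_call after load_test ✓
Count: 18.

18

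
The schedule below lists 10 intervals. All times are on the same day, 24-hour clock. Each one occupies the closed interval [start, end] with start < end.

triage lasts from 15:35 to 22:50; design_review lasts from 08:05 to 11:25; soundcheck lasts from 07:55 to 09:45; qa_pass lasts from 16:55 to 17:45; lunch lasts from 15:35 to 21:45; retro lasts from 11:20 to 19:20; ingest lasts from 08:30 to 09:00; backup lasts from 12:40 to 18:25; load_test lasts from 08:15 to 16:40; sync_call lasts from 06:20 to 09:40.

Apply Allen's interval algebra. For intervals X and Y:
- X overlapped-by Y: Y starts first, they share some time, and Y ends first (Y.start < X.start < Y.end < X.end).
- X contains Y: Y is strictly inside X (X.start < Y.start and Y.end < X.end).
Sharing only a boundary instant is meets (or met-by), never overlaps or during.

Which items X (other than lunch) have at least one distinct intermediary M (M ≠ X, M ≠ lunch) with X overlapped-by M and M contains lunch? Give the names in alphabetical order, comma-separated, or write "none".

none

Target lunch = [15:35, 21:45].
Intermediaries M with M contains lunch: none.
Union: none.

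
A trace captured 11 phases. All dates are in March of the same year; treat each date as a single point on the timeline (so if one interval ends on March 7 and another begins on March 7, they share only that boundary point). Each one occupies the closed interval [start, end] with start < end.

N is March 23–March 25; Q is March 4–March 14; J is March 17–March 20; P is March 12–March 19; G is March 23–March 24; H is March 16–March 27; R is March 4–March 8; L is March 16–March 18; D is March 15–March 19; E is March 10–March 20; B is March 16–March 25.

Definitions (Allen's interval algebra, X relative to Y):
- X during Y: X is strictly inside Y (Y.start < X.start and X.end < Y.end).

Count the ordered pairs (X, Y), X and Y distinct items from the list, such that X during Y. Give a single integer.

10

Checking all 110 ordered pairs for relation 'during'; matching pairs in alphabetical order:
(D, E): D during E ✓
(G, B): G during B ✓
(G, H): G during H ✓
(J, B): J during B ✓
(J, H): J during H ✓
(L, D): L during D ✓
(L, E): L during E ✓
(L, P): L during P ✓
(N, H): N during H ✓
(P, E): P during E ✓
Count: 10.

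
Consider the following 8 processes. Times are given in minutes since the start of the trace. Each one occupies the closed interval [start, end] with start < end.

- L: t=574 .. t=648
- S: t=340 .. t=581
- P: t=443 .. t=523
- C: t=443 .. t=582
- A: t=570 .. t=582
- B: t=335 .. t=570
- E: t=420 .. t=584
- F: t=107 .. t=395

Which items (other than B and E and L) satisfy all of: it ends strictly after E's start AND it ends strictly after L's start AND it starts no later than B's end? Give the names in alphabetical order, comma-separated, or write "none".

Conditions: its end is strictly after E's start (X.end > t=420) AND its end is strictly after L's start (X.end > t=574) AND its start is no later than B's end (X.start <= t=570).
A: end t=582 > t=420? ✓; end t=582 > t=574? ✓; start t=570 <= t=570? ✓ → yes.
C: end t=582 > t=420? ✓; end t=582 > t=574? ✓; start t=443 <= t=570? ✓ → yes.
F: end t=395 > t=420? ✗; end t=395 > t=574? ✗; start t=107 <= t=570? ✓ → no.
P: end t=523 > t=420? ✓; end t=523 > t=574? ✗; start t=443 <= t=570? ✓ → no.
S: end t=581 > t=420? ✓; end t=581 > t=574? ✓; start t=340 <= t=570? ✓ → yes.
Result: A, C, S.

A, C, S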